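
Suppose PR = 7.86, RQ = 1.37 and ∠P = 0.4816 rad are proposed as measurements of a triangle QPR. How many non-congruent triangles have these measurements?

PR·sin P = 7.86·sin(0.4816 rad) ≈ 3.641.
Since RQ = 1.37 < 3.641 = PR sin P, no triangle exists.

0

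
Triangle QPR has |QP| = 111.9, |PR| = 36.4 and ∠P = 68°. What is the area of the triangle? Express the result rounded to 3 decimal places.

Area = ½·|QP|·|PR|·sin P ≈ 1888.3.

area ≈ 1888.284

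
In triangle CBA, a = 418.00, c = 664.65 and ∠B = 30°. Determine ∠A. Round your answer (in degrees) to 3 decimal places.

34.628

By the law of cosines, b² = a² + c² − 2·a·c·cos B = 1.3528e+05, so b ≈ 367.8.
Law of cosines again: cos A = (c² + b² − a²)/(2·c·b) ≈ 0.82286, so ∠A ≈ 34.63°.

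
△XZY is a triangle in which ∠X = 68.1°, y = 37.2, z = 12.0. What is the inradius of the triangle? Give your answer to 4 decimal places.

4.9445

By the law of cosines, x² = z² + y² − 2·z·y·cos X = 1194.8, so x ≈ 34.566.
Area = ½·z·y·sin X ≈ 207.09.
Semiperimeter s = (34.566+12+37.2)/2 = 41.883.
Inradius = area/s = 207.09/41.883 ≈ 4.9445.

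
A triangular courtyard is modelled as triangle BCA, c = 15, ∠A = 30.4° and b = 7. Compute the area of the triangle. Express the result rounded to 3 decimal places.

area ≈ 26.567

Area = ½·b·c·sin A ≈ 26.567.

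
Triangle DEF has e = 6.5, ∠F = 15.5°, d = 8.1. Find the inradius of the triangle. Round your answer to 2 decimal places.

0.82

By the law of cosines, f² = d² + e² − 2·d·e·cos F = 6.3897, so f ≈ 2.5278.
Area = ½·d·e·sin F ≈ 7.0351.
Semiperimeter s = (8.1+6.5+2.5278)/2 = 8.5639.
Inradius = area/s = 7.0351/8.5639 ≈ 0.82148.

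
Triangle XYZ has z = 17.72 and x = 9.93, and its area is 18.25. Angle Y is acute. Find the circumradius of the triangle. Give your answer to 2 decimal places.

From area = ½·z·x·sin Y, we get sin Y = 2·area/(z·x) ≈ 0.20743.
Taking the acute solution, ∠Y ≈ 11.97°.
Law of cosines then gives y ≈ 8.2667.
Circumradius = y/(2 sin Y) ≈ 19.926.

19.93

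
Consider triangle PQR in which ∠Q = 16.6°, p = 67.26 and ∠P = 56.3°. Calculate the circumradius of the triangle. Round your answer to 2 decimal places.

40.42

The third angle is ∠R = 180° − ∠P − ∠Q = 107.10°.
Law of sines: q = p·sin Q/sin P ≈ 23.097.
Law of sines: r = p·sin R/sin P ≈ 77.272.
Circumradius = p/(2 sin P) ≈ 40.423.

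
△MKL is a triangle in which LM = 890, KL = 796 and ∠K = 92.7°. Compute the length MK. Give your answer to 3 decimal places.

362.366

Law of sines: sin M = KL·sin K/LM ≈ 0.89339.
Since LM ≥ KL, only the acute value applies: ∠M ≈ 63.30°.
Then ∠L = 180° − ∠K − ∠M ≈ 24.00°.
Law of sines gives MK = LM·sin L/sin K ≈ 362.37.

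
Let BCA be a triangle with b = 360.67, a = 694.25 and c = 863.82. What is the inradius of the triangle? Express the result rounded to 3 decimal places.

Semiperimeter s = (360.67 + 863.82 + 694.25)/2 = 959.37.
Heron's formula: area = √(959.37·598.7·95.55·265.12) ≈ 1.2062e+05.
Inradius = area/s = 1.2062e+05/959.37 ≈ 125.73.

r ≈ 125.733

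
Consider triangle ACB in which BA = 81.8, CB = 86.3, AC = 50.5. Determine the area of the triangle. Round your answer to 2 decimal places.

Semiperimeter s = (86.3 + 81.8 + 50.5)/2 = 109.3.
Heron's formula: area = √(109.3·23·27.5·58.8) ≈ 2016.2.

area ≈ 2016.18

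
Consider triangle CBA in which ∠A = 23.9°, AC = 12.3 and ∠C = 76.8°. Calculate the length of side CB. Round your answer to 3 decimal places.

The third angle is ∠B = 180° − ∠A − ∠C = 79.30°.
Law of sines: CB = AC·sin A/sin B ≈ 5.0714.

5.071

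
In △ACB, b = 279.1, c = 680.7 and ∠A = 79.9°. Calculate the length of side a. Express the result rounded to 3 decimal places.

688.924

By the law of cosines, a² = c² + b² − 2·c·b·cos A = 4.7462e+05, so a ≈ 688.92.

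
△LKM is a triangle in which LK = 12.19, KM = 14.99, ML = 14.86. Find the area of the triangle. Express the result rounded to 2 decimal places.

area ≈ 83.03

Semiperimeter s = (14.99 + 14.86 + 12.19)/2 = 21.02.
Heron's formula: area = √(21.02·6.03·6.16·8.83) ≈ 83.032.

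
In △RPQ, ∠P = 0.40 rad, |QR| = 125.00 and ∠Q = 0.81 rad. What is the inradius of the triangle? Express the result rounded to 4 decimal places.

The third angle is ∠R = π − ∠P − ∠Q = 1.932 rad.
Law of sines: |PQ| = |QR|·sin R/sin P ≈ 300.32.
Law of sines: |RP| = |QR|·sin Q/sin P ≈ 232.49.
Area = ½·|QR|·|PQ|·sin Q ≈ 13595.
Semiperimeter s = (300.32+125+232.49)/2 = 328.91.
Inradius = area/s = 13595/328.91 ≈ 41.334.

r ≈ 41.3341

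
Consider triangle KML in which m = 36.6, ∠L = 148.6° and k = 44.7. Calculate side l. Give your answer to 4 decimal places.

By the law of cosines, l² = k² + m² − 2·k·m·cos L = 6130.5, so l ≈ 78.298.

78.2975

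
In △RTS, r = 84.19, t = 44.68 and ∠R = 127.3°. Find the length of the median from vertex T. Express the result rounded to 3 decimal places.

Law of sines: sin T = t·sin R/r ≈ 0.42216.
Since r ≥ t, only the acute value applies: ∠T ≈ 24.97°.
Then ∠S = 180° − ∠R − ∠T ≈ 27.73°.
Law of sines gives s = r·sin S/sin R ≈ 49.244.
Median from T: ½√(2·s² + 2·r² − t²) ≈ 65.249.

65.249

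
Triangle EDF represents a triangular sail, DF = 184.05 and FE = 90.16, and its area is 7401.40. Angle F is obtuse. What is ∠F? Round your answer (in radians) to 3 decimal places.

2.040

From area = ½·DF·FE·sin F, we get sin F = 2·area/(DF·FE) ≈ 0.89206.
Taking the obtuse solution, ∠F ≈ 2.040 rad.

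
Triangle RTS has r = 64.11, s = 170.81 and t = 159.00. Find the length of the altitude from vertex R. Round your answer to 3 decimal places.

158.991

Semiperimeter p = (64.11 + 159 + 170.81)/2 = 196.96.
Heron's formula: area = √(196.96·132.85·37.96·26.15) ≈ 5096.5.
The altitude from R has length 2·area/r ≈ 158.99.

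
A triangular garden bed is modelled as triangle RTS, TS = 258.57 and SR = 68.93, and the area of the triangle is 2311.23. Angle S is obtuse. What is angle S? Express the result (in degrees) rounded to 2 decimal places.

∠S ≈ 164.97°

From area = ½·TS·SR·sin S, we get sin S = 2·area/(TS·SR) ≈ 0.25935.
Taking the obtuse solution, ∠S ≈ 164.97°.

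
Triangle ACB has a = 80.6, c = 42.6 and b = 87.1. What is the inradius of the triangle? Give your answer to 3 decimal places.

Semiperimeter s = (80.6 + 42.6 + 87.1)/2 = 105.15.
Heron's formula: area = √(105.15·24.55·62.55·18.05) ≈ 1707.2.
Inradius = area/s = 1707.2/105.15 ≈ 16.236.

r ≈ 16.236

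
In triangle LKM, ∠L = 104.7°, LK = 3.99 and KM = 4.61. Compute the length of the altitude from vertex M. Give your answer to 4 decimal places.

Law of sines: sin M = LK·sin L/KM ≈ 0.83718.
Since KM ≥ LK, only the acute value applies: ∠M ≈ 56.84°.
Then ∠K = 180° − ∠L − ∠M ≈ 18.46°.
Law of sines gives ML = KM·sin K/sin L ≈ 1.5088.
Area = ½·KM·LK·sin K ≈ 2.9116.
The altitude from M has length 2·area/LK ≈ 1.4595.

h_M ≈ 1.4595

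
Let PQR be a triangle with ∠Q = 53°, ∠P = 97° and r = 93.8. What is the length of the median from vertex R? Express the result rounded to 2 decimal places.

The third angle is ∠R = 180° − ∠P − ∠Q = 30.00°.
Law of sines: p = r·sin P/sin R ≈ 186.2.
Law of sines: q = r·sin Q/sin R ≈ 149.82.
Median from R: ½√(2·p² + 2·q² − r²) ≈ 162.36.

m_R ≈ 162.36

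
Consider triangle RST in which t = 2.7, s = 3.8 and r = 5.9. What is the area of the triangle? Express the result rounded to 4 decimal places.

Semiperimeter p = (5.9 + 3.8 + 2.7)/2 = 6.2.
Heron's formula: area = √(6.2·0.3·2.4·3.5) ≈ 3.9527.

area ≈ 3.9527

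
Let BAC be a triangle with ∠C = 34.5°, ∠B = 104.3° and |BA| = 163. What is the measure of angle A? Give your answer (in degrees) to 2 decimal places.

The third angle is ∠A = 180° − ∠C − ∠B = 41.20°.

∠A ≈ 41.20°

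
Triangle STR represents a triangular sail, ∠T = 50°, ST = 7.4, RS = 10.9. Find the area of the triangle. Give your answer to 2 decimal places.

area ≈ 39.87

Law of sines: sin R = ST·sin T/RS ≈ 0.52007.
Since RS ≥ ST, only the acute value applies: ∠R ≈ 31.34°.
Then ∠S = 180° − ∠T − ∠R ≈ 98.66°.
Law of sines gives TR = RS·sin S/sin T ≈ 14.067.
Area = ½·RS·ST·sin S ≈ 39.87.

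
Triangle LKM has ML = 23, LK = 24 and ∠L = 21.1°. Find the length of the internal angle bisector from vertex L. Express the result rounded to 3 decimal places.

23.092

By the law of cosines, KM² = ML² + LK² − 2·ML·LK·cos L = 75.019, so KM ≈ 8.6614.
The bisector from L has length 2·ML·LK·cos(∠L/2)/(ML+LK) ≈ 23.092.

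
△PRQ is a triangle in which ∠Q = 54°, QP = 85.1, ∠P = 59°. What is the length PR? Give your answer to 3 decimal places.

The third angle is ∠R = 180° − ∠Q − ∠P = 67.00°.
Law of sines: PR = QP·sin Q/sin R ≈ 74.793.

74.793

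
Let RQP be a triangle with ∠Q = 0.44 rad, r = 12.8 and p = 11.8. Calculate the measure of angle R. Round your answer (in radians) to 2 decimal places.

By the law of cosines, q² = p² + r² − 2·p·r·cos Q = 29.773, so q ≈ 5.4564.
Law of cosines again: cos R = (q² + p² − r²)/(2·q·p) ≈ 0.04017, so ∠R ≈ 1.531 rad.

1.53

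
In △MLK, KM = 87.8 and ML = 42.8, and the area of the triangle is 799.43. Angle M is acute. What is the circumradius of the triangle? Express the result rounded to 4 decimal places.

61.5050

From area = ½·KM·ML·sin M, we get sin M = 2·area/(KM·ML) ≈ 0.42547.
Taking the acute solution, ∠M ≈ 25.18°.
Law of cosines then gives LK ≈ 52.337.
Circumradius = LK/(2 sin M) ≈ 61.505.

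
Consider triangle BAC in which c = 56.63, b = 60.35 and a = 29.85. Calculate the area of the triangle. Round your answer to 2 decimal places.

Semiperimeter s = (60.35 + 29.85 + 56.63)/2 = 73.415.
Heron's formula: area = √(73.415·13.065·43.565·16.785) ≈ 837.48.

837.48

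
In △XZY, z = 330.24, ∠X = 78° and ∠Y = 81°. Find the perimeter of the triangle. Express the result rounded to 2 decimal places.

The third angle is ∠Z = 180° − ∠Y − ∠X = 21.00°.
Law of sines: x = z·sin X/sin Z ≈ 901.37.
Law of sines: y = z·sin Y/sin Z ≈ 910.17.
Semiperimeter s = (901.37+330.24+910.17)/2 = 1070.9.
Perimeter = 901.37 + 330.24 + 910.17 = 2141.8.

2141.78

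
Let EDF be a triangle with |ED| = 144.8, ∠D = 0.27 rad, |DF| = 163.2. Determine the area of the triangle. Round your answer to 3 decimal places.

3151.613

Area = ½·|ED|·|DF|·sin D ≈ 3151.6.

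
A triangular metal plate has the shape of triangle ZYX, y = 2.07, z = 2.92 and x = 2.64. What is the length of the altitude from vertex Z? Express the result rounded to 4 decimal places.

Semiperimeter s = (2.92 + 2.07 + 2.64)/2 = 3.815.
Heron's formula: area = √(3.815·0.895·1.745·1.175) ≈ 2.6459.
The altitude from Z has length 2·area/z ≈ 1.8123.

h_Z ≈ 1.8123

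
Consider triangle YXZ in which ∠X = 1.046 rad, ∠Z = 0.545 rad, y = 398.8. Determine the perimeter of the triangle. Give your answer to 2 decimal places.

The third angle is ∠Y = π − ∠X − ∠Z = 1.551 rad.
Law of sines: x = y·sin X/sin Y ≈ 345.2.
Law of sines: z = y·sin Z/sin Y ≈ 206.79.
Semiperimeter s = (398.8+345.2+206.79)/2 = 475.39.
Perimeter = 398.8 + 345.2 + 206.79 = 950.79.

perimeter ≈ 950.79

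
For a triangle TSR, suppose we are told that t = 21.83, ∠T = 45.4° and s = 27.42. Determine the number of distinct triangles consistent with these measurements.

2

s·sin T = 27.42·sin(45.4°) ≈ 19.52.
Since s sin T < t < s (19.52 < 21.83 < 27.42), two triangles exist.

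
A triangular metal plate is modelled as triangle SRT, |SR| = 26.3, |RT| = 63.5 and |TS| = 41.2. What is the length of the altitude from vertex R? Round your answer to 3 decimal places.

h_R ≈ 17.148

Semiperimeter s = (63.5 + 41.2 + 26.3)/2 = 65.5.
Heron's formula: area = √(65.5·2·24.3·39.2) ≈ 353.25.
The altitude from R has length 2·area/|TS| ≈ 17.148.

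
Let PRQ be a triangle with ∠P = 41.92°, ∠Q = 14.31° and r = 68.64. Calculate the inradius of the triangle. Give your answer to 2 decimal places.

6.49

The third angle is ∠R = 180° − ∠Q − ∠P = 123.77°.
Law of sines: p = r·sin P/sin R ≈ 55.166.
Law of sines: q = r·sin Q/sin R ≈ 20.409.
Area = ½·r·p·sin Q ≈ 467.96.
Semiperimeter s = (55.166+68.64+20.409)/2 = 72.107.
Inradius = area/s = 467.96/72.107 ≈ 6.4898.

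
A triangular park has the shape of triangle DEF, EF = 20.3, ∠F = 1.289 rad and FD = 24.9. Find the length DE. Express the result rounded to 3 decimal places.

27.404

By the law of cosines, DE² = EF² + FD² − 2·EF·FD·cos F = 750.98, so DE ≈ 27.404.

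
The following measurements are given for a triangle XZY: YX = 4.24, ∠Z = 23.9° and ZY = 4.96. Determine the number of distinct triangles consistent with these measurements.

ZY·sin Z = 4.96·sin(23.9°) ≈ 2.01.
Since ZY sin Z < YX < ZY (2.01 < 4.24 < 4.96), two triangles exist.

2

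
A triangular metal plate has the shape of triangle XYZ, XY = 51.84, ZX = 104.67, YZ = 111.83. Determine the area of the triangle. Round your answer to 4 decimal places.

Semiperimeter s = (111.83 + 104.67 + 51.84)/2 = 134.17.
Heron's formula: area = √(134.17·22.34·29.5·82.33) ≈ 2698.1.

area ≈ 2698.1082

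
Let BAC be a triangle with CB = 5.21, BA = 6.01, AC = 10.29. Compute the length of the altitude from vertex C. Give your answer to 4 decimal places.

Semiperimeter s = (10.29 + 5.21 + 6.01)/2 = 10.755.
Heron's formula: area = √(10.755·0.465·5.545·4.745) ≈ 11.471.
The altitude from C has length 2·area/BA ≈ 3.8173.

3.8173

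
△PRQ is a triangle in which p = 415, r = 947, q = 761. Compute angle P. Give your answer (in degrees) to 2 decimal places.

By the law of cosines, cos P = (r² + q² − p²) / (2·r·q) ≈ 0.90451, so ∠P ≈ 25.24°.

25.24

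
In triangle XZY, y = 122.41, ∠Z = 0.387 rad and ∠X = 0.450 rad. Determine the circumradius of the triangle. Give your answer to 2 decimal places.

The third angle is ∠Y = π − ∠X − ∠Z = 2.305 rad.
Law of sines: x = y·sin X/sin Y ≈ 71.696.
Law of sines: z = y·sin Z/sin Y ≈ 62.209.
Circumradius = y/(2 sin Y) ≈ 82.416.

R ≈ 82.42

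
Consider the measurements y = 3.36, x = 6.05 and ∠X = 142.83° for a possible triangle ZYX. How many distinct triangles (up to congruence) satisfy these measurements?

1

y·sin X = 3.36·sin(142.83°) ≈ 2.03.
Since ∠X is not acute, a triangle exists only if x > y; here x > y, so there is exactly one triangle.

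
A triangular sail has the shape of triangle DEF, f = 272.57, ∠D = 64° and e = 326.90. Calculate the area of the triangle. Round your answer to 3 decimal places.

Area = ½·e·f·sin D ≈ 40043.

40042.683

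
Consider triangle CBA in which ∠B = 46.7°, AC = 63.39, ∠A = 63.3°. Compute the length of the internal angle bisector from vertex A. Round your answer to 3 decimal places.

t_A ≈ 60.820

The third angle is ∠C = 180° − ∠B − ∠A = 70.00°.
Law of sines: BA = AC·sin C/sin B ≈ 81.849.
Law of sines: CB = AC·sin A/sin B ≈ 77.814.
The bisector from A has length 2·BA·AC·cos(∠A/2)/(BA+AC) ≈ 60.82.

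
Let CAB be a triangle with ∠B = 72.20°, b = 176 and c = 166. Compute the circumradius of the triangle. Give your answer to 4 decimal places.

Law of sines: sin C = c·sin B/b ≈ 0.89803.
Since b ≥ c, only the acute value applies: ∠C ≈ 63.90°.
Then ∠A = 180° − ∠B − ∠C ≈ 43.90°.
Law of sines gives a = b·sin A/sin B ≈ 128.17.
Circumradius = b/(2 sin B) ≈ 92.424.

R ≈ 92.4244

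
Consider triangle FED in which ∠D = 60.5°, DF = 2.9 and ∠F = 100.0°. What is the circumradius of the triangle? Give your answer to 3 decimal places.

4.344

The third angle is ∠E = 180° − ∠D − ∠F = 19.50°.
Law of sines: ED = DF·sin F/sin E ≈ 8.5557.
Law of sines: FE = DF·sin D/sin E ≈ 7.5614.
Circumradius = DF/(2 sin E) ≈ 4.3438.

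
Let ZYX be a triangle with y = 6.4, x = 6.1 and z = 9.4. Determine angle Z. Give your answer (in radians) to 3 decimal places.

1.702

By the law of cosines, cos Z = (y² + x² − z²) / (2·y·x) ≈ -0.13051, so ∠Z ≈ 1.702 rad.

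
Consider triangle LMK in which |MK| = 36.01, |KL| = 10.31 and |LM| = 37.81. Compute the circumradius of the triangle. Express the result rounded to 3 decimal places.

By the law of cosines, cos L = (|KL|² + |LM|² − |MK|²) / (2·|KL|·|LM|) ≈ 0.30677, so ∠L ≈ 72.14°.
Circumradius = |MK|/(2 sin L) ≈ 18.917.

R ≈ 18.917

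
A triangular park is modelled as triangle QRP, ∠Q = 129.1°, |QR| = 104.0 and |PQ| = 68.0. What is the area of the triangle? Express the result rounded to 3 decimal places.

area ≈ 2744.100

Area = ½·|PQ|·|QR|·sin Q ≈ 2744.1.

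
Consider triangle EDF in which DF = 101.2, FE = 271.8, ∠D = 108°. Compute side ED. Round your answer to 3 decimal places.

222.916

Law of sines: sin E = DF·sin D/FE ≈ 0.35411.
Since FE ≥ DF, only the acute value applies: ∠E ≈ 20.74°.
Then ∠F = 180° − ∠D − ∠E ≈ 51.26°.
Law of sines gives ED = FE·sin F/sin D ≈ 222.92.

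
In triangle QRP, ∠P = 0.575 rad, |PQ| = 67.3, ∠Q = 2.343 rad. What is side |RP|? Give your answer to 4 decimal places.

217.4316

The third angle is ∠R = π − ∠P − ∠Q = 0.224 rad.
Law of sines: |RP| = |PQ|·sin Q/sin R ≈ 217.43.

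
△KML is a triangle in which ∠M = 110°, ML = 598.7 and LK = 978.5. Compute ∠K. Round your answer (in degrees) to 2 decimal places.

Law of sines: sin K = ML·sin M/LK ≈ 0.57496.
Since LK ≥ ML, only the acute value applies: ∠K ≈ 35.10°.
Then ∠L = 180° − ∠M − ∠K ≈ 34.90°.

∠K ≈ 35.10°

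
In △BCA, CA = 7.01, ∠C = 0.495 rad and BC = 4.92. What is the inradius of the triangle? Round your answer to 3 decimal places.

By the law of cosines, AB² = BC² + CA² − 2·BC·CA·cos C = 12.648, so AB ≈ 3.5564.
Area = ½·BC·CA·sin C ≈ 8.1917.
Semiperimeter s = (7.01+3.5564+4.92)/2 = 7.7432.
Inradius = area/s = 8.1917/7.7432 ≈ 1.0579.

r ≈ 1.058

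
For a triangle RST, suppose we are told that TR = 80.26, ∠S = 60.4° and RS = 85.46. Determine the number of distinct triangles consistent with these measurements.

RS·sin S = 85.46·sin(60.4°) ≈ 74.31.
Since RS sin S < TR < RS (74.31 < 80.26 < 85.46), two triangles exist.

2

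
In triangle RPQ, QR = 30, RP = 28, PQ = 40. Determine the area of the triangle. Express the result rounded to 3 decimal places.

Semiperimeter s = (40 + 30 + 28)/2 = 49.
Heron's formula: area = √(49·9·19·21) ≈ 419.47.

area ≈ 419.475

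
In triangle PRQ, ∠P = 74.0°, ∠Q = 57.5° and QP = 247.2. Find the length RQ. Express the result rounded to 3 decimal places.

317.274

The third angle is ∠R = 180° − ∠Q − ∠P = 48.50°.
Law of sines: RQ = QP·sin P/sin R ≈ 317.27.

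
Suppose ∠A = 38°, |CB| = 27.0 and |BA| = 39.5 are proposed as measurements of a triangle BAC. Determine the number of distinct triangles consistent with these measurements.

2

|BA|·sin A = 39.5·sin(38°) ≈ 24.32.
Since |BA| sin A < |CB| < |BA| (24.32 < 27.0 < 39.5), two triangles exist.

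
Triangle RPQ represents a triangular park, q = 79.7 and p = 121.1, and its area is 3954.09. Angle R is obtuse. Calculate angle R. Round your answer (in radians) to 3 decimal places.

From area = ½·p·q·sin R, we get sin R = 2·area/(p·q) ≈ 0.81936.
Taking the obtuse solution, ∠R ≈ 2.181 rad.

2.181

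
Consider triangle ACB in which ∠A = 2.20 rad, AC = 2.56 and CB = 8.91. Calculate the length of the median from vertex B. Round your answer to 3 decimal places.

Law of sines: sin B = AC·sin A/CB ≈ 0.23230.
Since CB ≥ AC, only the acute value applies: ∠B ≈ 0.234 rad.
Then ∠C = π − ∠A − ∠B ≈ 0.707 rad.
Law of sines gives BA = CB·sin C/sin A ≈ 7.1597.
Median from B: ½√(2·CB² + 2·BA² − AC²) ≈ 7.9804.

7.980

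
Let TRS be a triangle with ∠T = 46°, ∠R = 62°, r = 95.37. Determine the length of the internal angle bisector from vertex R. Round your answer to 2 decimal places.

The third angle is ∠S = 180° − ∠T − ∠R = 72.00°.
Law of sines: t = r·sin T/sin R ≈ 77.698.
Law of sines: s = r·sin S/sin R ≈ 102.73.
The bisector from R has length 2·s·t·cos(∠R/2)/(s+t) ≈ 75.839.

t_R ≈ 75.84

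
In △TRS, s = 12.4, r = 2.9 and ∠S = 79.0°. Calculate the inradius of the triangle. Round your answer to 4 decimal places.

Law of sines: sin R = r·sin S/s ≈ 0.22957.
Since s ≥ r, only the acute value applies: ∠R ≈ 13.27°.
Then ∠T = 180° − ∠S − ∠R ≈ 87.73°.
Law of sines gives t = s·sin T/sin S ≈ 12.622.
Area = ½·s·r·sin T ≈ 17.966.
Semiperimeter p = (12.622+2.9+12.4)/2 = 13.961.
Inradius = area/p = 17.966/13.961 ≈ 1.2869.

1.2869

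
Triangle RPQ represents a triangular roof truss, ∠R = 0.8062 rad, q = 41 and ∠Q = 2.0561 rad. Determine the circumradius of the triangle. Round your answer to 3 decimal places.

The third angle is ∠P = π − ∠Q − ∠R = 0.2793 rad.
Law of sines: r = q·sin R/sin Q ≈ 33.451.
Law of sines: p = q·sin P/sin Q ≈ 12.778.
Circumradius = q/(2 sin Q) ≈ 23.176.

23.176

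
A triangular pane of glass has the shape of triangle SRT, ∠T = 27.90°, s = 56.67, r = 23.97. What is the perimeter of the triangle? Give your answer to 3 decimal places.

perimeter ≈ 117.857

By the law of cosines, t² = s² + r² − 2·s·r·cos T = 1385.1, so t ≈ 37.217.
Semiperimeter p = (56.67+23.97+37.217)/2 = 58.928.
Perimeter = 56.67 + 23.97 + 37.217 = 117.86.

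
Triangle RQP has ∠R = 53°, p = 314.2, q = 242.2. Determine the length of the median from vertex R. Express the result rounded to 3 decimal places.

By the law of cosines, r² = q² + p² − 2·q·p·cos R = 65787, so r ≈ 256.49.
Median from R: ½√(2·q² + 2·p² − r²) ≈ 249.49.

m_R ≈ 249.488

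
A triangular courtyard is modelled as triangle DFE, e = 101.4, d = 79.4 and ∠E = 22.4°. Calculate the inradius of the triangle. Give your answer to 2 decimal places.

Law of sines: sin D = d·sin E/e ≈ 0.29839.
Since e ≥ d, only the acute value applies: ∠D ≈ 17.36°.
Then ∠F = 180° − ∠E − ∠D ≈ 140.24°.
Law of sines gives f = e·sin F/sin E ≈ 170.19.
Area = ½·e·d·sin F ≈ 2574.7.
Semiperimeter s = (79.4+170.19+101.4)/2 = 175.49.
Inradius = area/s = 2574.7/175.49 ≈ 14.671.

14.67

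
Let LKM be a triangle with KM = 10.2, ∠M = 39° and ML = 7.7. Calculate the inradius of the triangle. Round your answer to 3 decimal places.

2.032

By the law of cosines, LK² = KM² + ML² − 2·KM·ML·cos M = 41.256, so LK ≈ 6.4231.
Area = ½·KM·ML·sin M ≈ 24.713.
Semiperimeter s = (10.2+7.7+6.4231)/2 = 12.162.
Inradius = area/s = 24.713/12.162 ≈ 2.0321.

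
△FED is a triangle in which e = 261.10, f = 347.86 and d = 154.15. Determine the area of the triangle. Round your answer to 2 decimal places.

area ≈ 18766.09

Semiperimeter s = (347.86 + 261.1 + 154.15)/2 = 381.56.
Heron's formula: area = √(381.56·33.695·120.45·227.41) ≈ 18766.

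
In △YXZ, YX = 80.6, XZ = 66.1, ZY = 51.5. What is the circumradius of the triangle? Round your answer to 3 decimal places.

R ≈ 40.420

By the law of cosines, cos Y = (ZY² + YX² − XZ²) / (2·ZY·YX) ≈ 0.57571, so ∠Y ≈ 54.85°.
Circumradius = XZ/(2 sin Y) ≈ 40.42.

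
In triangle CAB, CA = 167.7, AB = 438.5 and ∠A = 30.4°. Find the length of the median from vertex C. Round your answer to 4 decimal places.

By the law of cosines, BC² = CA² + AB² − 2·CA·AB·cos A = 93553, so BC ≈ 305.86.
Median from C: ½√(2·BC² + 2·CA² − AB²) ≈ 112.99.

m_C ≈ 112.9941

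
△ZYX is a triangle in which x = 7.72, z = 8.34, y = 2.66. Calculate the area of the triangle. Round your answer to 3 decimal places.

Semiperimeter s = (8.34 + 2.66 + 7.72)/2 = 9.36.
Heron's formula: area = √(9.36·1.02·6.7·1.64) ≈ 10.242.

area ≈ 10.242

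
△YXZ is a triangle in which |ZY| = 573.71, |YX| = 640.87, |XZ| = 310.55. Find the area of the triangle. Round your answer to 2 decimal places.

Semiperimeter s = (310.55 + 573.71 + 640.87)/2 = 762.57.
Heron's formula: area = √(762.57·452.02·188.86·121.7) ≈ 89005.

89005.22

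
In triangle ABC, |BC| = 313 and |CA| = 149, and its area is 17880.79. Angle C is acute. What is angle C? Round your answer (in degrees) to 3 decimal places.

From area = ½·|BC|·|CA|·sin C, we get sin C = 2·area/(|BC|·|CA|) ≈ 0.76681.
Taking the acute solution, ∠C ≈ 50.07°.

∠C ≈ 50.068°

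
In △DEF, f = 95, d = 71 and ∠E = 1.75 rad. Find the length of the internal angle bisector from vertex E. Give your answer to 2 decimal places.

t_E ≈ 52.09

By the law of cosines, e² = f² + d² − 2·f·d·cos E = 16471, so e ≈ 128.34.
The bisector from E has length 2·f·d·cos(∠E/2)/(f+d) ≈ 52.091.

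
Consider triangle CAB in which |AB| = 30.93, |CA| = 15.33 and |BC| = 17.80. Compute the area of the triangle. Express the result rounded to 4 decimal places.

Semiperimeter s = (30.93 + 17.8 + 15.33)/2 = 32.03.
Heron's formula: area = √(32.03·1.1·14.23·16.7) ≈ 91.503.

area ≈ 91.5030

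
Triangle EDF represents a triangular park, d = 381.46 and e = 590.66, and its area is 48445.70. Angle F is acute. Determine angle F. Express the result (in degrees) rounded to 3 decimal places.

∠F ≈ 25.469°

From area = ½·e·d·sin F, we get sin F = 2·area/(e·d) ≈ 0.43003.
Taking the acute solution, ∠F ≈ 25.47°.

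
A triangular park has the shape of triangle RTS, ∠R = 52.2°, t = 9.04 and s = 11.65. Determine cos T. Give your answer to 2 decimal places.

By the law of cosines, r² = t² + s² − 2·t·s·cos R = 88.346, so r ≈ 9.3993.
Law of cosines again: cos T = (s² + r² − t²)/(2·s·r) ≈ 0.64998, so ∠T ≈ 49.46°.

0.65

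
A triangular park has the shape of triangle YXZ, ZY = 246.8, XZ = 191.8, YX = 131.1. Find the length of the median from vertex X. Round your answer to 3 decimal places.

Median from X: ½√(2·YX² + 2·XZ² − ZY²) ≈ 108.44.

108.442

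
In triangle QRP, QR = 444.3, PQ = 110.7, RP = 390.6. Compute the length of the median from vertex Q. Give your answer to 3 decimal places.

Median from Q: ½√(2·PQ² + 2·QR² − RP²) ≈ 258.24.

m_Q ≈ 258.237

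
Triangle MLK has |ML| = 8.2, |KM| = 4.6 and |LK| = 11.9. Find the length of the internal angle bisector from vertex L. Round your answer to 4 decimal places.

9.6161

By the law of cosines, cos L = (|ML|² + |LK|² − |KM|²) / (2·|ML|·|LK|) ≈ 0.96172, so ∠L ≈ 15.90°.
The bisector from L has length 2·|ML|·|LK|·cos(∠L/2)/(|ML|+|LK|) ≈ 9.6161.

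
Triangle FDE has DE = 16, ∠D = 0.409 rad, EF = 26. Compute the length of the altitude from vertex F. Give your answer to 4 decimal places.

Law of sines: sin F = DE·sin D/EF ≈ 0.24473.
Since EF ≥ DE, only the acute value applies: ∠F ≈ 0.247 rad.
Then ∠E = π − ∠D − ∠F ≈ 2.485 rad.
Law of sines gives FD = EF·sin E/sin D ≈ 39.89.
Area = ½·EF·DE·sin E ≈ 126.91.
The altitude from F has length 2·area/DE ≈ 15.864.

h_F ≈ 15.8638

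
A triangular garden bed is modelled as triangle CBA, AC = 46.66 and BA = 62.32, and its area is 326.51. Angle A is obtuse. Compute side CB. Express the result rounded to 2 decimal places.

108.30

From area = ½·BA·AC·sin A, we get sin A = 2·area/(BA·AC) ≈ 0.22457.
Taking the obtuse solution, ∠A ≈ 167.02°.
Law of cosines then gives CB ≈ 108.3.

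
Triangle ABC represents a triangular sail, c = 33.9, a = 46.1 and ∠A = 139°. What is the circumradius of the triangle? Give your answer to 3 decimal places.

R ≈ 35.134

Law of sines: sin C = c·sin A/a ≈ 0.48244.
Since a ≥ c, only the acute value applies: ∠C ≈ 28.84°.
Then ∠B = 180° − ∠A − ∠C ≈ 12.16°.
Law of sines gives b = a·sin B/sin A ≈ 14.796.
Circumradius = a/(2 sin A) ≈ 35.134.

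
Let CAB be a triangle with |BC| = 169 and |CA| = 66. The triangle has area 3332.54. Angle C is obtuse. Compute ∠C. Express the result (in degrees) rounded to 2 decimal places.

From area = ½·|BC|·|CA|·sin C, we get sin C = 2·area/(|BC|·|CA|) ≈ 0.59755.
Taking the obtuse solution, ∠C ≈ 143.31°.

143.31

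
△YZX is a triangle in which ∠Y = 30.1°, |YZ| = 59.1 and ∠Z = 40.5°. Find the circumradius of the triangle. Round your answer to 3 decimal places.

The third angle is ∠X = 180° − ∠Y − ∠Z = 109.40°.
Law of sines: |ZX| = |YZ|·sin Y/sin X ≈ 31.423.
Law of sines: |XY| = |YZ|·sin Z/sin X ≈ 40.693.
Circumradius = |YZ|/(2 sin X) ≈ 31.329.

31.329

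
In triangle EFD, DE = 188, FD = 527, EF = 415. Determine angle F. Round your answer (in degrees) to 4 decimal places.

∠F ≈ 18.5808°

By the law of cosines, cos F = (EF² + FD² − DE²) / (2·EF·FD) ≈ 0.94787, so ∠F ≈ 18.58°.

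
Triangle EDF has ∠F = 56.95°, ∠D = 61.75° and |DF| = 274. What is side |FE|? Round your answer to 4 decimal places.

275.1697

The third angle is ∠E = 180° − ∠D − ∠F = 61.30°.
Law of sines: |FE| = |DF|·sin D/sin E ≈ 275.17.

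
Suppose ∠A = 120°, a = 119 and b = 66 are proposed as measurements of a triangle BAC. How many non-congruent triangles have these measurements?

1

b·sin A = 66·sin(120°) ≈ 57.16.
Since ∠A is not acute, a triangle exists only if a > b; here a > b, so there is exactly one triangle.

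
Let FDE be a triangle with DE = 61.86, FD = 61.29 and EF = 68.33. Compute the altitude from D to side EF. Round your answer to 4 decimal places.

Semiperimeter s = (61.86 + 68.33 + 61.29)/2 = 95.74.
Heron's formula: area = √(95.74·33.88·27.41·34.45) ≈ 1750.1.
The altitude from D has length 2·area/EF ≈ 51.225.

h_D ≈ 51.2255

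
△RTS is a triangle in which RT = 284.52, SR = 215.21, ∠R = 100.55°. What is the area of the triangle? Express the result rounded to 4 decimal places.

Area = ½·SR·RT·sin R ≈ 30098.

30098.2303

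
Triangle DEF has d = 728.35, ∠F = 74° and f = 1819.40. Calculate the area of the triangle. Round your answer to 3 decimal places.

Law of sines: sin D = d·sin F/f ≈ 0.38482.
Since f ≥ d, only the acute value applies: ∠D ≈ 22.63°.
Then ∠E = 180° − ∠F − ∠D ≈ 83.37°.
Law of sines gives e = f·sin E/sin F ≈ 1880.1.
Area = ½·f·d·sin E ≈ 6.5815e+05.

area ≈ 658145.829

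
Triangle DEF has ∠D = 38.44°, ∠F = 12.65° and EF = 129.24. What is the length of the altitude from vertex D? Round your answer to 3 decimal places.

35.425

The third angle is ∠E = 180° − ∠F − ∠D = 128.91°.
Law of sines: FD = EF·sin E/sin D ≈ 161.76.
Law of sines: DE = EF·sin F/sin D ≈ 45.525.
Area = ½·EF·FD·sin F ≈ 2289.2.
The altitude from D has length 2·area/EF ≈ 35.425.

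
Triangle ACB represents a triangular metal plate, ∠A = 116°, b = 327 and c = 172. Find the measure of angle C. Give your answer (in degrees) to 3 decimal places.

By the law of cosines, a² = c² + b² − 2·c·b·cos A = 1.8582e+05, so a ≈ 431.07.
Law of cosines again: cos C = (b² + a² − c²)/(2·b·a) ≈ 0.93348, so ∠C ≈ 21.02°.

∠C ≈ 21.016°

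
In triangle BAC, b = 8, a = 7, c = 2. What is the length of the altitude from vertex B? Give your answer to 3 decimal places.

Semiperimeter s = (8 + 7 + 2)/2 = 8.5.
Heron's formula: area = √(8.5·0.5·1.5·6.5) ≈ 6.4372.
The altitude from B has length 2·area/b ≈ 1.6093.

1.609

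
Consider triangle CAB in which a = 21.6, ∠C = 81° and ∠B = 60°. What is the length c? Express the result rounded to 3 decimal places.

33.900

The third angle is ∠A = 180° − ∠B − ∠C = 39.00°.
Law of sines: c = a·sin C/sin A ≈ 33.9.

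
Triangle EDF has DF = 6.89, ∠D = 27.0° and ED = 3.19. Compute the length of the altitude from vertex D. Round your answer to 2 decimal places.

2.32

By the law of cosines, FE² = ED² + DF² − 2·ED·DF·cos D = 18.481, so FE ≈ 4.299.
Area = ½·ED·DF·sin D ≈ 4.9892.
The altitude from D has length 2·area/FE ≈ 2.3211.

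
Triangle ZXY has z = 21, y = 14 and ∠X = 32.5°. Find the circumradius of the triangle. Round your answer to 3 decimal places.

R ≈ 11.053

By the law of cosines, x² = y² + z² − 2·y·z·cos X = 141.09, so x ≈ 11.878.
Area = ½·y·z·sin X ≈ 78.983.
Circumradius = x/(2 sin X) ≈ 11.053.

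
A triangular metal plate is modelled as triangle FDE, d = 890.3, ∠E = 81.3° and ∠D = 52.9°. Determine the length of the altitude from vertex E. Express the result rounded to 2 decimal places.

The third angle is ∠F = 180° − ∠D − ∠E = 45.80°.
Law of sines: f = d·sin F/sin D ≈ 800.25.
Law of sines: e = d·sin E/sin D ≈ 1103.4.
Area = ½·d·f·sin E ≈ 3.5213e+05.
The altitude from E has length 2·area/e ≈ 638.27.

638.27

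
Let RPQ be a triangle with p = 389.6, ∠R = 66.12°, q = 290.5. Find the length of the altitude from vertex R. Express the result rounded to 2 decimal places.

h_R ≈ 272.21

By the law of cosines, r² = p² + q² − 2·p·q·cos R = 1.4454e+05, so r ≈ 380.19.
Area = ½·p·q·sin R ≈ 51745.
The altitude from R has length 2·area/r ≈ 272.21.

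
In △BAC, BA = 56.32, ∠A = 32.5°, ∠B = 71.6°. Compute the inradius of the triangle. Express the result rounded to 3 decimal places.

The third angle is ∠C = 180° − ∠B − ∠A = 75.90°.
Law of sines: AC = BA·sin B/sin C ≈ 55.101.
Law of sines: CB = BA·sin A/sin C ≈ 31.201.
Area = ½·BA·AC·sin A ≈ 833.69.
Semiperimeter s = (55.101+31.201+56.32)/2 = 71.311.
Inradius = area/s = 833.69/71.311 ≈ 11.691.

11.691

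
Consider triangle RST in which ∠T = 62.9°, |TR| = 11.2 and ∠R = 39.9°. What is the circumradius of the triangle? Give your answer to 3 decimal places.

The third angle is ∠S = 180° − ∠T − ∠R = 77.20°.
Law of sines: |ST| = |TR|·sin R/sin S ≈ 7.3673.
Law of sines: |RS| = |TR|·sin T/sin S ≈ 10.224.
Circumradius = |TR|/(2 sin S) ≈ 5.7427.

5.743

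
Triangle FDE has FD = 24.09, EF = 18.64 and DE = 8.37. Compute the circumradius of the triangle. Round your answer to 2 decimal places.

R ≈ 14.12

By the law of cosines, cos F = (EF² + FD² − DE²) / (2·EF·FD) ≈ 0.95507, so ∠F ≈ 17.24°.
Circumradius = DE/(2 sin F) ≈ 14.12.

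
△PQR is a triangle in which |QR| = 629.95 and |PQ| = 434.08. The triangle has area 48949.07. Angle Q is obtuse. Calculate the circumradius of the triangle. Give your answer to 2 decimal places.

1462.04

From area = ½·|PQ|·|QR|·sin Q, we get sin Q = 2·area/(|PQ|·|QR|) ≈ 0.35801.
Taking the obtuse solution, ∠Q ≈ 159.02°.
Law of cosines then gives |RP| ≈ 1046.9.
Circumradius = |RP|/(2 sin Q) ≈ 1462.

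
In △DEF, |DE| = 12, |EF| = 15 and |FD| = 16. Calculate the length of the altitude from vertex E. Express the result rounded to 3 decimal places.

Semiperimeter s = (15 + 16 + 12)/2 = 21.5.
Heron's formula: area = √(21.5·6.5·5.5·9.5) ≈ 85.451.
The altitude from E has length 2·area/|FD| ≈ 10.681.

h_E ≈ 10.681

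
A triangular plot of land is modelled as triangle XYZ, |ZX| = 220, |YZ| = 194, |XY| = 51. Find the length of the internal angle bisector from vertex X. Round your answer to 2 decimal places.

73.96

By the law of cosines, cos X = (|ZX|² + |XY|² − |YZ|²) / (2·|ZX|·|XY|) ≈ 0.59559, so ∠X ≈ 53.45°.
The bisector from X has length 2·|ZX|·|XY|·cos(∠X/2)/(|ZX|+|XY|) ≈ 73.96.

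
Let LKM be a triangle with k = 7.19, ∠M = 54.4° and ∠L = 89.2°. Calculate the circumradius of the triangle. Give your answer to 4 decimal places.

The third angle is ∠K = 180° − ∠M − ∠L = 36.40°.
Law of sines: l = k·sin L/sin K ≈ 12.115.
Law of sines: m = k·sin M/sin K ≈ 9.8517.
Circumradius = k/(2 sin K) ≈ 6.0581.

6.0581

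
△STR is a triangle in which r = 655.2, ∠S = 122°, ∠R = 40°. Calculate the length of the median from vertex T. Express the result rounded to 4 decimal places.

m_T ≈ 750.6359

The third angle is ∠T = 180° − ∠R − ∠S = 18.00°.
Law of sines: s = r·sin S/sin R ≈ 864.42.
Law of sines: t = r·sin T/sin R ≈ 314.98.
Median from T: ½√(2·r² + 2·s² − t²) ≈ 750.64.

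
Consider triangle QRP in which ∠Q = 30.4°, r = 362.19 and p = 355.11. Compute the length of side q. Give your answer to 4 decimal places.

188.1924

By the law of cosines, q² = r² + p² − 2·r·p·cos Q = 35416, so q ≈ 188.19.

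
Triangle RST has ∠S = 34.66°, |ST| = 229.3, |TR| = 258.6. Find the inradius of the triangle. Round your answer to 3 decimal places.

r ≈ 59.697

Law of sines: sin R = |ST|·sin S/|TR| ≈ 0.50427.
Since |TR| ≥ |ST|, only the acute value applies: ∠R ≈ 30.28°.
Then ∠T = 180° − ∠S − ∠R ≈ 115.06°.
Law of sines gives |RS| = |TR|·sin T/sin S ≈ 411.92.
Area = ½·|TR|·|ST|·sin T ≈ 26858.
Semiperimeter s = (229.3+258.6+411.92)/2 = 449.91.
Inradius = area/s = 26858/449.91 ≈ 59.697.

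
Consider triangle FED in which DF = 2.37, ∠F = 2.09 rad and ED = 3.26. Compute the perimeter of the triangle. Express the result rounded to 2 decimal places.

Law of sines: sin E = DF·sin F/ED ≈ 0.63119.
Since ED ≥ DF, only the acute value applies: ∠E ≈ 0.683 rad.
Then ∠D = π − ∠F − ∠E ≈ 0.369 rad.
Law of sines gives FE = ED·sin D/sin F ≈ 1.3526.
Semiperimeter s = (3.26+2.37+1.3526)/2 = 3.4913.
Perimeter = 3.26 + 2.37 + 1.3526 = 6.9826.

perimeter ≈ 6.98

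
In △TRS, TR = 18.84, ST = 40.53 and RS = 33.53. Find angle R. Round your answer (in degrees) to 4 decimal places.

∠R ≈ 97.4344°

By the law of cosines, cos R = (TR² + RS² − ST²) / (2·TR·RS) ≈ -0.12939, so ∠R ≈ 97.43°.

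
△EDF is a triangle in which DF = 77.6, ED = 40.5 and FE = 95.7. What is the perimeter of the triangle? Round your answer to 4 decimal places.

perimeter ≈ 213.8000

Perimeter = 77.6 + 95.7 + 40.5 = 213.8.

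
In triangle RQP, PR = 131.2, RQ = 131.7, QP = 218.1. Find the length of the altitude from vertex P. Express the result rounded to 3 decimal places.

h_P ≈ 121.549

Semiperimeter s = (218.1 + 131.2 + 131.7)/2 = 240.5.
Heron's formula: area = √(240.5·22.4·109.3·108.8) ≈ 8004.
The altitude from P has length 2·area/RQ ≈ 121.55.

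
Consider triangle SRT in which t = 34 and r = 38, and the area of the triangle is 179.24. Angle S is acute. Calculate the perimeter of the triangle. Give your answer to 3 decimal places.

From area = ½·r·t·sin S, we get sin S = 2·area/(r·t) ≈ 0.27746.
Taking the acute solution, ∠S ≈ 16.11°.
Law of cosines then gives s ≈ 10.838.
Perimeter = 10.838 + 38 + 34 = 82.838.

perimeter ≈ 82.838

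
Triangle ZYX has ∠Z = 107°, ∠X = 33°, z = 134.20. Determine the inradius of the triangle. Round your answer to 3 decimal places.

The third angle is ∠Y = 180° − ∠X − ∠Z = 40.00°.
Law of sines: y = z·sin Y/sin Z ≈ 90.204.
Law of sines: x = z·sin X/sin Z ≈ 76.43.
Area = ½·z·y·sin X ≈ 3296.5.
Semiperimeter s = (134.2+90.204+76.43)/2 = 150.42.
Inradius = area/s = 3296.5/150.42 ≈ 21.916.

r ≈ 21.916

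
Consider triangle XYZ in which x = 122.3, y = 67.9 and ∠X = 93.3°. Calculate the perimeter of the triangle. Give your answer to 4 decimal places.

288.0861

Law of sines: sin Y = y·sin X/x ≈ 0.55427.
Since x ≥ y, only the acute value applies: ∠Y ≈ 33.66°.
Then ∠Z = 180° − ∠X − ∠Y ≈ 53.04°.
Law of sines gives z = x·sin Z/sin X ≈ 97.886.
Semiperimeter s = (122.3+67.9+97.886)/2 = 144.04.
Perimeter = 122.3 + 67.9 + 97.886 = 288.09.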